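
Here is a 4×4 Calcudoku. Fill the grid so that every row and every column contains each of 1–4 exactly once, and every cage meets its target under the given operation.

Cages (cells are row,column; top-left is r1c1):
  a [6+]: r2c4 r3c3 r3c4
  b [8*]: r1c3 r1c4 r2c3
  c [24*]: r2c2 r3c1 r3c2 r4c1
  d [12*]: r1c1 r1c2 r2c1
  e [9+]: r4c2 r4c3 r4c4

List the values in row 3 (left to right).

Row 4 needs a 1, and only r4c1 is open for it.
In row 1, 3 can only go at r1c1, so r1c1 = 3.
In column 2, 1 can only go at r1c2, so r1c2 = 1.
Cage d needs product 12; hence r2c1 = 4.
The 3 cells of cage b must have product 8, so r2c3 = 1.
Column 1 now contains 4, which forces r3c1 = 2.
Row 3 now contains 2, which forces r3c3 = 3.
Cage c needs product 24, leaving r2c2 = 3.
Cage a needs sum 6, leaving r2c4 = 2.
Row 3 now contains 3, so r3c2 = 4.
Cage a has sum 6, leaving r3c4 = 1.
Column 2 already has 4, leaving r4c2 = 2.
2 is placed in row 4, so r4c3 = 4.
Row 4 already has 4; hence r4c4 = 3.
4 is placed in column 3, which forces r1c3 = 2.
Column 4 now contains 2, which forces r1c4 = 4.
Filled in: 3 1 2 4 / 4 3 1 2 / 2 4 3 1 / 1 2 4 3.

2 4 3 1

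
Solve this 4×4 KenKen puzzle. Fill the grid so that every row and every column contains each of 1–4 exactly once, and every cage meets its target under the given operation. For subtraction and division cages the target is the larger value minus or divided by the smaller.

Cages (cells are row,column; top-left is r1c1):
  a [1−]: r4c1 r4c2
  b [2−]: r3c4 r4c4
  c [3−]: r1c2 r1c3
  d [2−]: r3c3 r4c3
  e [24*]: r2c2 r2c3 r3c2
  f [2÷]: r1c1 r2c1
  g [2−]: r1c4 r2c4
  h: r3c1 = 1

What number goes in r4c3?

Cage h is given, which forces r3c1 = 1.
Row 1 needs a 3, and only r1c4 is open for it.
The two cells of cage g must have difference 2; hence r2c4 = 1.
In row 1, 2 can only go at r1c1, so r1c1 = 2.
Column 1 already has 2, which forces r2c1 = 4.
4 is placed in column 1; hence r4c1 = 3.
Cage e has product 24, which forces r3c2 = 4.
4 is placed in row 3; hence r3c4 = 2.
Column 2 now contains 4, leaving r4c2 = 2.
Column 4 now contains 2, so r4c4 = 4.
Column 2 now contains 4, leaving r1c2 = 1.
Cage c's pair has difference 3, so r1c3 = 4.
Column 2 already has 2; hence r2c2 = 3.
Cage e needs product 24; hence r2c3 = 2.
2 is placed in row 3, leaving r3c3 = 3.
Row 4 now contains 4; hence r4c3 = 1.
Completed grid: 2 1 4 3 / 4 3 2 1 / 1 4 3 2 / 3 2 1 4.

1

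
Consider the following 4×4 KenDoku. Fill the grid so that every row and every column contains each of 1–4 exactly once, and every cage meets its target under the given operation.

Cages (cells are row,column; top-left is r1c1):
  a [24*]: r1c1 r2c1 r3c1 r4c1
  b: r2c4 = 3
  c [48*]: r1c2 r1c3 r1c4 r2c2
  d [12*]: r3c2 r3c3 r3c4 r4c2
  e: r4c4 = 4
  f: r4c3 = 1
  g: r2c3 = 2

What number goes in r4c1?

3

G is a freebie; hence r2c3 = 2.
Cage b is a single given cell, which forces r2c4 = 3.
F is a freebie, so r4c3 = 1.
Cage e is a single given cell, so r4c4 = 4.
The 4 cells of cage c must have product 48, leaving r1c2 = 3.
The 4 cells of cage c must have product 48, leaving r1c3 = 4.
Cage c needs product 48, so r1c4 = 1.
Row 2 already has 2, leaving r2c2 = 4.
The 4 cells of cage d must have product 12, which forces r3c2 = 1.
The 4 cells of cage d must have product 12, which forces r3c3 = 3.
Cage d needs product 12; hence r3c4 = 2.
1 is placed in row 4, leaving r4c2 = 2.
Row 1 now contains 1, which forces r1c1 = 2.
Row 2 already has 4; hence r2c1 = 1.
2 is placed in row 3, so r3c1 = 4.
Row 4 now contains 2, leaving r4c1 = 3.
Completed grid: 2 3 4 1 / 1 4 2 3 / 4 1 3 2 / 3 2 1 4.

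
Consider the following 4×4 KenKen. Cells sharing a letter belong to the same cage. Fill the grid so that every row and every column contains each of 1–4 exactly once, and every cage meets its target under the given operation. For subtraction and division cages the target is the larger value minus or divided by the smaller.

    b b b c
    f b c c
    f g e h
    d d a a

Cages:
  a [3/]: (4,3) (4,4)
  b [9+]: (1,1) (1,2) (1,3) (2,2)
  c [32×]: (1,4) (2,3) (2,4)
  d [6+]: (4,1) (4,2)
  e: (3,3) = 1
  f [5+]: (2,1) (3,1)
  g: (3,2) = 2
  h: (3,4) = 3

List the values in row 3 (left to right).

4 2 1 3

Cage c has product 32, which forces (1,4) = 4.
Cage c needs product 32; hence (2,3) = 4.
Cage c has product 32, which forces (2,4) = 2.
Cage g is a single given cell, so (3,2) = 2.
Cage e is given; hence (3,3) = 1.
H is a freebie, so (3,4) = 3.
Column 2 now contains 2; hence (4,2) = 4.
Column 3 now contains 1, so (4,3) = 3.
Column 4 now contains 3; hence (4,4) = 1.
Cage b has sum 9, which forces (1,1) = 3.
The 4 cells of cage b must have sum 9, leaving (1,2) = 1.
Column 3 already has 3, leaving (1,3) = 2.
The two cells of cage f must have sum 5, which forces (2,1) = 1.
The 4 cells of cage b must have sum 9, so (2,2) = 3.
Row 3 now contains 3; hence (3,1) = 4.
4 is placed in row 4; hence (4,1) = 2.
Filled in: 3 1 2 4 / 1 3 4 2 / 4 2 1 3 / 2 4 3 1.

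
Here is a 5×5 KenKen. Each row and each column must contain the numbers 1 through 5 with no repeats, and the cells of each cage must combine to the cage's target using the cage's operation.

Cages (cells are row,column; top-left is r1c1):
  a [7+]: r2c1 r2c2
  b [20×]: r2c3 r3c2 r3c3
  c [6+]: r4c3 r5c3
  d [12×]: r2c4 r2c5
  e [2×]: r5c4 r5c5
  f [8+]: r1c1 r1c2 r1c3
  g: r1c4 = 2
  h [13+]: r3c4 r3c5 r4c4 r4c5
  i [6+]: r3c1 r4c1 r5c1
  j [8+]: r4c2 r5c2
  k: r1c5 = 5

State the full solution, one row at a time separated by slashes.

4 1 3 2 5 / 5 2 1 4 3 / 2 4 5 3 1 / 1 3 2 5 4 / 3 5 4 1 2

Cage g is a single given cell, leaving r1c4 = 2.
Cage k is a single given cell; hence r1c5 = 5.
2 is placed in column 4, leaving r5c4 = 1.
Row 5 now contains 1; hence r5c5 = 2.
2 is placed in row 5, so r5c1 = 3.
Row 5 already has 3; hence r5c2 = 5.
Row 5 already has 5, which forces r5c3 = 4.
Column 2 already has 5, which forces r4c2 = 3.
The two cells of cage c must have sum 6, so r4c3 = 2.
Cage f needs sum 8, which forces r1c3 = 3.
Cage a needs two cells with sum 7, which forces r2c1 = 5.
3 is placed in column 2, leaving r2c2 = 2.
Row 2 already has 5, which forces r2c3 = 1.
Cage i needs sum 6, which forces r3c1 = 2.
Cage b needs product 20, leaving r3c2 = 4.
Column 3 already has 1, which forces r3c3 = 5.
Row 3 now contains 5, so r3c4 = 3.
Row 3 now contains 3, leaving r3c5 = 1.
Row 4 now contains 2, leaving r4c1 = 1.
Column 5 already has 1; hence r4c5 = 4.
Column 1 now contains 1, leaving r1c1 = 4.
Column 2 already has 4, so r1c2 = 1.
Column 4 now contains 3, leaving r2c4 = 4.
Column 5 now contains 4, which forces r2c5 = 3.
Row 4 now contains 4, so r4c4 = 5.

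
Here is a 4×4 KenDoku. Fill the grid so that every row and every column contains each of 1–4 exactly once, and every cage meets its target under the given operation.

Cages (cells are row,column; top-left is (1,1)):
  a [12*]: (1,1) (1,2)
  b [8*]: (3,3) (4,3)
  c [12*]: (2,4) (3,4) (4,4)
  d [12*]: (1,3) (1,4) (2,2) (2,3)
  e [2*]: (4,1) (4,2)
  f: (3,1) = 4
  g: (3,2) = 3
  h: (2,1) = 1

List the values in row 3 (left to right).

4 3 2 1

H is a freebie, leaving (2,1) = 1.
Cage f is a single given cell, which forces (3,1) = 4.
Cage g is given; hence (3,2) = 3.
4 is placed in row 3, which forces (3,3) = 2.
Row 3 now contains 3, so (3,4) = 1.
Column 1 already has 1, leaving (4,1) = 2.
Row 4 now contains 2, which forces (4,2) = 1.
2 is placed in column 3, so (4,3) = 4.
Row 4 now contains 4, which forces (4,4) = 3.
Column 1 already has 4, so (1,1) = 3.
3 is placed in column 2, leaving (1,2) = 4.
The 4 cells of cage d must have product 12, which forces (1,3) = 1.
The 4 cells of cage d must have product 12, which forces (1,4) = 2.
The 4 cells of cage d must have product 12, which forces (2,2) = 2.
Column 3 now contains 4; hence (2,3) = 3.
Column 4 now contains 3, so (2,4) = 4.
Filled in: 3 4 1 2 / 1 2 3 4 / 4 3 2 1 / 2 1 4 3.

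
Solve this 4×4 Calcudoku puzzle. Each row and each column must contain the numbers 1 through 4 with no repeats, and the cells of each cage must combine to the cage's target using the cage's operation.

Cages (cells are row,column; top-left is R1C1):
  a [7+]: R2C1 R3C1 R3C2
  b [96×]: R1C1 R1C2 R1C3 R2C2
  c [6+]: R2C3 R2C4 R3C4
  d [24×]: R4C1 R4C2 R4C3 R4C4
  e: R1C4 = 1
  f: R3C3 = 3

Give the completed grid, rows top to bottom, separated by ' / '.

E is a freebie, leaving R1C4 = 1.
The 4 cells of cage b must have product 96, so R2C2 = 4.
Cage f is a single given cell; hence R3C3 = 3.
Row 3 already has 3, so R3C4 = 2.
The 3 cells of cage a must have sum 7, which forces R2C1 = 2.
The 3 cells of cage c must have sum 6, which forces R2C3 = 1.
Column 4 now contains 2, which forces R2C4 = 3.
The 3 cells of cage a must have sum 7, leaving R3C1 = 4.
2 is placed in row 3, so R3C2 = 1.
3 is placed in column 4, which forces R4C4 = 4.
Column 1 already has 4, so R1C1 = 3.
Cage b needs product 96, leaving R1C2 = 2.
Cage b needs product 96, leaving R1C3 = 4.
Cage d has product 24, so R4C1 = 1.
Cage d needs product 24, leaving R4C2 = 3.
Row 4 now contains 4, which forces R4C3 = 2.

3 2 4 1 / 2 4 1 3 / 4 1 3 2 / 1 3 2 4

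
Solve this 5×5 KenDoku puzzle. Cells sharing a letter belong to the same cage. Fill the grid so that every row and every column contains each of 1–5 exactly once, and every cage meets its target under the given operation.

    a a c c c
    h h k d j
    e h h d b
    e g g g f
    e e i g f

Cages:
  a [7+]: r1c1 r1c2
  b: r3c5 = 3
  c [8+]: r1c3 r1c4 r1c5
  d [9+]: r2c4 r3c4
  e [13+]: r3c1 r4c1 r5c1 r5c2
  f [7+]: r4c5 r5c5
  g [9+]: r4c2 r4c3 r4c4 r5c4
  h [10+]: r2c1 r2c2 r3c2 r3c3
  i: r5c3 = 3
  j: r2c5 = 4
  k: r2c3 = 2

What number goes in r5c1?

Cage k is a single given cell, leaving r2c3 = 2.
Cage j is given, leaving r2c5 = 4.
Cage b is given; hence r3c5 = 3.
I is a freebie, leaving r5c3 = 3.
Row 2 now contains 4, which forces r2c4 = 5.
Cage d's pair has sum 9, which forces r3c4 = 4.
Row 3 needs a 2, and only r3c1 is open for it.
The only place for 3 in row 4 is r4c4.
The 4 cells of cage g must have sum 9, leaving r5c4 = 1.
Column 4 now contains 1, leaving r1c4 = 2.
Cage e has sum 13, so r5c2 = 2.
2 is placed in row 5, which forces r5c5 = 5.
Cage c has sum 8; hence r1c3 = 5.
5 is placed in column 5, which forces r1c5 = 1.
Column 3 now contains 5, which forces r3c3 = 1.
Cage e has sum 13; hence r4c1 = 5.
1 is placed in column 3; hence r4c3 = 4.
5 is placed in column 5, leaving r4c5 = 2.
Row 5 already has 5, so r5c1 = 4.
Column 1 now contains 4, leaving r1c1 = 3.
Cage a's pair has sum 7, so r1c2 = 4.
Column 1 already has 3; hence r2c1 = 1.
Row 2 already has 1; hence r2c2 = 3.
Row 3 already has 1, leaving r3c2 = 5.
4 is placed in row 4; hence r4c2 = 1.
Filled in: 3 4 5 2 1 / 1 3 2 5 4 / 2 5 1 4 3 / 5 1 4 3 2 / 4 2 3 1 5.

4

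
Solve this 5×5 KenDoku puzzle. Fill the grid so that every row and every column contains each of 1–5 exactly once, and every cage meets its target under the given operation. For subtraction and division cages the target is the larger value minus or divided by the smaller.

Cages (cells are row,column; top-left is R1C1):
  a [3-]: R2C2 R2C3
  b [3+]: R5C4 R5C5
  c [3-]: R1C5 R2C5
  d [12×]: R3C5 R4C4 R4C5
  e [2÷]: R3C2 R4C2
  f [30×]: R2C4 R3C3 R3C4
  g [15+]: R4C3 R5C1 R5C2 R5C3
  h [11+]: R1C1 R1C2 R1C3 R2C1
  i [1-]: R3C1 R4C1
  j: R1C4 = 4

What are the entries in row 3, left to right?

Cage j is a single given cell, so R1C4 = 4.
Cage g needs sum 15, leaving R4C3 = 3.
The 3 cells of cage d must have product 12, leaving R3C5 = 3.
Cage d needs product 12, leaving R4C4 = 1.
The 3 cells of cage d must have product 12, so R4C5 = 4.
1 is placed in column 4, leaving R5C4 = 2.
2 is placed in row 5, so R5C5 = 1.
Cage f has product 30; hence R2C4 = 3.
Cage f needs product 30; hence R3C3 = 2.
Column 4 already has 2, so R3C4 = 5.
Row 4 now contains 4, so R4C2 = 2.
The two cells of cage i must have difference 1, which forces R3C1 = 4.
4 is placed in row 3, which forces R3C2 = 1.
2 is placed in row 4, so R4C1 = 5.
Column 1 now contains 5; hence R5C1 = 3.
The 4 cells of cage h must have sum 11; hence R1C2 = 3.
Cage h has sum 11, leaving R1C3 = 5.
Row 1 already has 5, leaving R1C5 = 2.
Column 2 already has 1, so R2C2 = 4.
Cage a needs two cells with difference 3, which forces R2C3 = 1.
2 is placed in column 5, which forces R2C5 = 5.
Column 2 now contains 4, leaving R5C2 = 5.
5 is placed in column 3, which forces R5C3 = 4.
Row 1 already has 2; hence R1C1 = 1.
Row 2 now contains 1, leaving R2C1 = 2.
Filled in: 1 3 5 4 2 / 2 4 1 3 5 / 4 1 2 5 3 / 5 2 3 1 4 / 3 5 4 2 1.

4 1 2 5 3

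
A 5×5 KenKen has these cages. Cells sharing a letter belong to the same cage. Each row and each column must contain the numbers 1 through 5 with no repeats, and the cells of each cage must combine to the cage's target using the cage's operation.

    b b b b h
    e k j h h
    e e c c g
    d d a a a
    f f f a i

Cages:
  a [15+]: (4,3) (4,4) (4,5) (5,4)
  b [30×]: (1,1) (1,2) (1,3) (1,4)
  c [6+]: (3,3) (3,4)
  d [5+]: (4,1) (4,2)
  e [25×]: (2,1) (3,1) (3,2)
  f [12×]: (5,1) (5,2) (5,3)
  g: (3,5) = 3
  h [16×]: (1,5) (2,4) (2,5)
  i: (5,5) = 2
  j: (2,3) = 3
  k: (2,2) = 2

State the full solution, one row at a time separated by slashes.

Cage e has product 25, which forces (2,1) = 5.
Cage k is a single given cell, so (2,2) = 2.
J is a freebie, leaving (2,3) = 3.
Row 2 now contains 2, leaving (2,4) = 4.
Row 2 now contains 4, leaving (2,5) = 1.
Cage e needs product 25; hence (3,1) = 1.
The 3 cells of cage e must have product 25, which forces (3,2) = 5.
Row 3 now contains 5, so (3,4) = 2.
Cage g is given, leaving (3,5) = 3.
I is a freebie, leaving (5,5) = 2.
Column 5 already has 2, leaving (1,5) = 4.
2 is placed in row 3, leaving (3,3) = 4.
Column 5 already has 4; hence (4,5) = 5.
Column 3 already has 4, so (5,3) = 1.
Cage a has sum 15, which forces (5,4) = 5.
Cage b has product 30, which forces (1,1) = 2.
The 4 cells of cage b must have product 30, so (1,3) = 5.
2 is placed in column 1; hence (4,1) = 4.
Row 4 now contains 5, which forces (4,3) = 2.
Cage a has sum 15; hence (4,4) = 3.
Column 1 now contains 4; hence (5,1) = 3.
Row 5 now contains 3, which forces (5,2) = 4.
Cage b needs product 30, which forces (1,2) = 3.
Column 4 now contains 3, which forces (1,4) = 1.
Row 4 now contains 3, so (4,2) = 1.

2 3 5 1 4 / 5 2 3 4 1 / 1 5 4 2 3 / 4 1 2 3 5 / 3 4 1 5 2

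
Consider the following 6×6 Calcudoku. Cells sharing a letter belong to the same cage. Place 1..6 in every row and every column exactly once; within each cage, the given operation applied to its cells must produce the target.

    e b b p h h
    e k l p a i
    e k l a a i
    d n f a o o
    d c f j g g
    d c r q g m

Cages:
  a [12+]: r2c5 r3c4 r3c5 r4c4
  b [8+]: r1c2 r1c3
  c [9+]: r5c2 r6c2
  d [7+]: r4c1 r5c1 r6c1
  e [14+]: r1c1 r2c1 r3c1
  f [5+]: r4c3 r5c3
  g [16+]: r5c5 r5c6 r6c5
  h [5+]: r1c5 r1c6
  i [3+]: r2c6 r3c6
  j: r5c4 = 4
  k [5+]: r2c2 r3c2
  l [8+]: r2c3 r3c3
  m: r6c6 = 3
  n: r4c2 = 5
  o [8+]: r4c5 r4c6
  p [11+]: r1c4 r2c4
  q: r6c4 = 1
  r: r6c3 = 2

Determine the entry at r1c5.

1

Cage n is a single given cell, so r4c2 = 5.
Cage j is given; hence r5c4 = 4.
Row 5 already has 4, which forces r5c5 = 6.
Row 5 now contains 6, which forces r5c6 = 5.
Cage r is a single given cell, which forces r6c3 = 2.
Cage q is given, leaving r6c4 = 1.
Column 5 already has 6, which forces r6c5 = 5.
M is a freebie, which forces r6c6 = 3.
Cage f's pair has sum 5, which forces r4c3 = 4.
Cage o needs two cells with sum 8, which forces r4c5 = 2.
The two cells of cage o must have sum 8; hence r4c6 = 6.
Row 5 now contains 6; hence r5c2 = 3.
Cage f needs two cells with sum 5; hence r5c3 = 1.
1 is placed in row 6; hence r6c1 = 4.
The two cells of cage c must have sum 9, leaving r6c2 = 6.
Column 2 now contains 3; hence r1c2 = 2.
Cage b's pair has sum 8; hence r1c3 = 6.
Row 1 now contains 6, leaving r1c4 = 5.
Column 4 now contains 5, so r2c4 = 6.
Column 4 now contains 5, so r3c4 = 2.
Row 3 now contains 2, so r3c6 = 1.
Row 4 now contains 2, so r4c1 = 1.
Row 4 now contains 6; hence r4c4 = 3.
Row 5 already has 1, leaving r5c1 = 2.
5 is placed in row 1, leaving r1c1 = 3.
Cage h's pair has sum 5, so r1c5 = 1.
Column 6 now contains 1, so r1c6 = 4.
Cage e has sum 14, so r2c1 = 5.
Cage k needs two cells with sum 5, so r2c2 = 1.
Row 2 already has 5, which forces r2c3 = 3.
Row 2 now contains 3; hence r2c5 = 4.
Column 6 now contains 1; hence r2c6 = 2.
Cage e needs sum 14, leaving r3c1 = 6.
Row 3 now contains 1, leaving r3c2 = 4.
3 is placed in column 3; hence r3c3 = 5.
Column 5 already has 4; hence r3c5 = 3.
The full grid is 3 2 6 5 1 4 / 5 1 3 6 4 2 / 6 4 5 2 3 1 / 1 5 4 3 2 6 / 2 3 1 4 6 5 / 4 6 2 1 5 3.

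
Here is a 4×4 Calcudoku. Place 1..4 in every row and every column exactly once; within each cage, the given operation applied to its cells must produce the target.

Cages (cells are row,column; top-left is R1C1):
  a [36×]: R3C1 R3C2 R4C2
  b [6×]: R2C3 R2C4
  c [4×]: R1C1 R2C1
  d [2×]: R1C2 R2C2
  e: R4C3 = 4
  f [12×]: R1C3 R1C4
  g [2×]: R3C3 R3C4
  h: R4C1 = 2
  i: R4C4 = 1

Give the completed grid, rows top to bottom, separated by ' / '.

1 2 3 4 / 4 1 2 3 / 3 4 1 2 / 2 3 4 1

Cage a needs product 36, which forces R3C1 = 3.
Cage a needs product 36, so R3C2 = 4.
H is a freebie; hence R4C1 = 2.
Cage a has product 36, leaving R4C2 = 3.
Cage e is given; hence R4C3 = 4.
Cage i is given, so R4C4 = 1.
4 is placed in column 3, which forces R1C3 = 3.
Cage f's pair has product 12, so R1C4 = 4.
Column 3 already has 3, leaving R2C3 = 2.
Row 2 now contains 2, leaving R2C4 = 3.
Cage g's pair has product 2, so R3C3 = 1.
Column 4 now contains 1, so R3C4 = 2.
Row 1 already has 4; hence R1C1 = 1.
Cage d needs two cells with product 2, leaving R1C2 = 2.
Cage c needs two cells with product 4; hence R2C1 = 4.
Row 2 now contains 2, which forces R2C2 = 1.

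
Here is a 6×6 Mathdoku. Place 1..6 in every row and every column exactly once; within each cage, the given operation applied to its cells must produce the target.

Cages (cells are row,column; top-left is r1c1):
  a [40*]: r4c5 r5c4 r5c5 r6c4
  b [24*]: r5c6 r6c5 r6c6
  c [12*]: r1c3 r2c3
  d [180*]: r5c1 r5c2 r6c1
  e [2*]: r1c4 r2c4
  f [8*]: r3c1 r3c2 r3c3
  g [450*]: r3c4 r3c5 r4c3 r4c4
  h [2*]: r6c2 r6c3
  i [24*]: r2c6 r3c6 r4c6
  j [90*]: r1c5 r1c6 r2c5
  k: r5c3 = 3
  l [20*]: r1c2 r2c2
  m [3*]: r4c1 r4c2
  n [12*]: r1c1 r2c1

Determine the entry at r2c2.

5

Cage d needs product 180, leaving r5c1 = 5.
Cage d has product 180, leaving r5c2 = 6.
Cage k is a single given cell, leaving r5c3 = 3.
Cage d needs product 180, leaving r6c1 = 6.
Row 1 needs a 1, and only r1c4 is open for it.
Column 4 already has 1, which forces r2c4 = 2.
Column 4 already has 2, which forces r5c4 = 4.
Row 5 now contains 4, so r5c6 = 2.
Column 4 already has 4, leaving r6c4 = 5.
Cage c needs two cells with product 12; hence r1c3 = 2.
Row 2 already has 2; hence r2c3 = 6.
The 4 cells of cage g must have product 450, which forces r3c5 = 5.
Cage g has product 450, which forces r4c3 = 5.
Cage a needs product 40, which forces r4c5 = 2.
Row 5 already has 2, leaving r5c5 = 1.
2 is placed in column 3, which forces r6c3 = 1.
Cage j has product 90; hence r1c5 = 6.
The 3 cells of cage j must have product 90; hence r1c6 = 5.
5 is placed in column 5; hence r2c5 = 3.
Column 3 already has 1, which forces r3c3 = 4.
Row 6 now contains 1; hence r6c2 = 2.
3 is placed in column 5, which forces r6c5 = 4.
4 is placed in row 6; hence r6c6 = 3.
Cage n needs two cells with product 12, so r1c1 = 3.
Row 1 now contains 5, leaving r1c2 = 4.
3 is placed in row 2; hence r2c1 = 4.
The two cells of cage l must have product 20; hence r2c2 = 5.
4 is placed in row 2, leaving r2c6 = 1.
The 3 cells of cage f must have product 8, which forces r3c1 = 2.
2 is placed in column 2, which forces r3c2 = 1.
1 is placed in column 6, so r3c6 = 6.
Column 1 now contains 3; hence r4c1 = 1.
Column 2 now contains 1, which forces r4c2 = 3.
Row 4 now contains 3, so r4c4 = 6.
Column 6 now contains 6, which forces r4c6 = 4.
Row 3 already has 6, leaving r3c4 = 3.
Filled in: 3 4 2 1 6 5 / 4 5 6 2 3 1 / 2 1 4 3 5 6 / 1 3 5 6 2 4 / 5 6 3 4 1 2 / 6 2 1 5 4 3.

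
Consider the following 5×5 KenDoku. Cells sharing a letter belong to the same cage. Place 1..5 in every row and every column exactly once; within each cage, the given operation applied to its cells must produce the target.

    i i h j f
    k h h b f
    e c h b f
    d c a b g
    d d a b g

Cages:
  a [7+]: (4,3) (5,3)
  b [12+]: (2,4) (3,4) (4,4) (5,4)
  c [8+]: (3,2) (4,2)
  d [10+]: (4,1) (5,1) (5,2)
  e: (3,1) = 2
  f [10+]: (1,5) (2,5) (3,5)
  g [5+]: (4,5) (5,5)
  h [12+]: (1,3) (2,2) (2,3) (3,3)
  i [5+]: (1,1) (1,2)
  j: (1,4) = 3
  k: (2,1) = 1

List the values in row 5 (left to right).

Cage j is a single given cell, so (1,4) = 3.
Cage k is a single given cell, which forces (2,1) = 1.
E is a freebie, so (3,1) = 2.
2 is placed in column 1, which forces (1,1) = 4.
Cage i's pair has sum 5, so (1,2) = 1.
Cage d needs sum 10, which forces (5,2) = 2.
Row 3 needs a 4, and only (3,4) is open for it.
In column 2, 4 can only go at (2,2), so (2,2) = 4.
Cage h needs sum 12, leaving (3,3) = 1.
Row 2 needs a 3, and only (2,5) is open for it.
The 3 cells of cage f must have sum 10; hence (1,5) = 2.
Column 5 now contains 3; hence (3,5) = 5.
Row 1 now contains 2, which forces (1,3) = 5.
Cage h has sum 12, leaving (2,3) = 2.
Row 2 already has 2, which forces (2,4) = 5.
Row 3 now contains 5, leaving (3,2) = 3.
The two cells of cage c must have sum 8, which forces (4,2) = 5.
5 is placed in column 4; hence (5,4) = 1.
Row 5 now contains 1, leaving (5,5) = 4.
Row 4 already has 5, which forces (4,1) = 3.
The two cells of cage a must have sum 7, so (4,3) = 4.
Column 4 now contains 1, so (4,4) = 2.
Column 5 already has 4, so (4,5) = 1.
Cage d has sum 10, so (5,1) = 5.
4 is placed in row 5, so (5,3) = 3.
Completed grid: 4 1 5 3 2 / 1 4 2 5 3 / 2 3 1 4 5 / 3 5 4 2 1 / 5 2 3 1 4.

5 2 3 1 4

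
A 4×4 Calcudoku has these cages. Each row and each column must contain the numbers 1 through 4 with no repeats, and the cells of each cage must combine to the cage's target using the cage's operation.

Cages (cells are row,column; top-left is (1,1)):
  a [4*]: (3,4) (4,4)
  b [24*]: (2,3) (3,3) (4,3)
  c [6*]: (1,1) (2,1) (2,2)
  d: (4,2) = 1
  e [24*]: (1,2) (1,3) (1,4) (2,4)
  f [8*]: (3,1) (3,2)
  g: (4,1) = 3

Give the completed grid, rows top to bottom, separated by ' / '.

Cage g is given; hence (4,1) = 3.
Cage d is given, leaving (4,2) = 1.
Row 4 now contains 1, so (4,4) = 4.
Cage c needs product 6, so (2,2) = 3.
Row 2 already has 3, so (2,3) = 4.
Column 3 now contains 4, leaving (3,3) = 3.
Column 4 already has 4; hence (3,4) = 1.
Row 4 already has 4; hence (4,3) = 2.
Cage e has product 24, leaving (1,2) = 4.
Column 3 already has 2, which forces (1,3) = 1.
Cage e needs product 24, so (1,4) = 3.
Column 4 now contains 1; hence (2,4) = 2.
4 is placed in column 2, which forces (3,2) = 2.
1 is placed in row 1, leaving (1,1) = 2.
Row 2 already has 2; hence (2,1) = 1.
2 is placed in row 3, leaving (3,1) = 4.

2 4 1 3 / 1 3 4 2 / 4 2 3 1 / 3 1 2 4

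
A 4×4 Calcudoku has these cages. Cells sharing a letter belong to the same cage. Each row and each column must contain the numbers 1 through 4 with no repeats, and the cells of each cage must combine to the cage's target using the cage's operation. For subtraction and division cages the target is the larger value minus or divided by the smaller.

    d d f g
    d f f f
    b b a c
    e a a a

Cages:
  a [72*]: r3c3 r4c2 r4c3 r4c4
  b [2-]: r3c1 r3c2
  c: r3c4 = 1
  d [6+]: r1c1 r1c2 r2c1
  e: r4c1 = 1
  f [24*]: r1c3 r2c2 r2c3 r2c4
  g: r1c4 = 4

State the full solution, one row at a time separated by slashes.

Cage g is a single given cell, so r1c4 = 4.
Cage a needs product 72, leaving r3c3 = 3.
Cage c is given; hence r3c4 = 1.
E is a freebie; hence r4c1 = 1.
The 3 cells of cage d must have sum 6, leaving r1c2 = 1.
1 is placed in row 1, which forces r1c3 = 2.
2 is placed in column 3, which forces r4c3 = 4.
2 is placed in row 1, so r1c1 = 3.
Cage d has sum 6, leaving r2c1 = 2.
Cage f needs product 24; hence r2c2 = 4.
Column 3 already has 4; hence r2c3 = 1.
Cage f needs product 24, so r2c4 = 3.
2 is placed in column 1; hence r3c1 = 4.
Column 2 already has 4, leaving r3c2 = 2.
Column 2 now contains 2, so r4c2 = 3.
Column 4 already has 3, leaving r4c4 = 2.

3 1 2 4 / 2 4 1 3 / 4 2 3 1 / 1 3 4 2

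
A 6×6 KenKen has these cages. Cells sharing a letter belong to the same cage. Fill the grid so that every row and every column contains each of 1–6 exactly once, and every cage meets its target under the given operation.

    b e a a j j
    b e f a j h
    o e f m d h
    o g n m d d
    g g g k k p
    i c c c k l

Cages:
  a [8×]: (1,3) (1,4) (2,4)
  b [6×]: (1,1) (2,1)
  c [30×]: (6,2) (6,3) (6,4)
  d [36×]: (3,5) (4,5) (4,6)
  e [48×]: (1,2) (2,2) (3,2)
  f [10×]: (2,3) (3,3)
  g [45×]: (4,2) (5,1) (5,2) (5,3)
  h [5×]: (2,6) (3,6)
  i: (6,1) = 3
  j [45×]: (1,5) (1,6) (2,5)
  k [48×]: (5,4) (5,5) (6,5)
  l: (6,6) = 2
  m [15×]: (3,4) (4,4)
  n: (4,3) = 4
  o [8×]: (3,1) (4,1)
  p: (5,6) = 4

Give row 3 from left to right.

Cage j has product 45, which forces (1,5) = 5.
Cage j needs product 45; hence (1,6) = 3.
Cage j has product 45, so (2,5) = 3.
The 4 cells of cage g must have product 45, which forces (4,2) = 3.
Cage n is a single given cell, which forces (4,3) = 4.
Row 4 already has 3, which forces (4,4) = 5.
Cage p is given; hence (5,6) = 4.
I is a freebie, so (6,1) = 3.
Cage l is given, so (6,6) = 2.
The two cells of cage o must have product 8, so (3,1) = 4.
5 is placed in column 4; hence (3,4) = 3.
Cage d needs product 36, which forces (3,5) = 6.
Row 4 already has 4, so (4,1) = 2.
Cage d needs product 36, so (4,5) = 1.
2 is placed in column 6; hence (4,6) = 6.
The 4 cells of cage g must have product 45, so (5,3) = 3.
Column 5 now contains 6; hence (5,5) = 2.
Cage k needs product 48, so (6,5) = 4.
Row 3 already has 6, which forces (3,2) = 2.
2 is placed in row 3, which forces (3,3) = 5.
5 is placed in row 3, leaving (3,6) = 1.
Row 5 now contains 2; hence (5,4) = 6.
Column 4 now contains 6, so (6,4) = 1.
The 3 cells of cage a must have product 8, so (1,3) = 1.
5 is placed in column 3; hence (2,3) = 2.
Row 2 already has 2, which forces (2,4) = 4.
1 is placed in column 6, which forces (2,6) = 5.
Cage c needs product 30, leaving (6,2) = 5.
Row 6 already has 1, which forces (6,3) = 6.
1 is placed in row 1, which forces (1,1) = 6.
The 3 cells of cage e must have product 48, so (1,2) = 4.
Column 4 already has 4, which forces (1,4) = 2.
Cage b needs two cells with product 6, which forces (2,1) = 1.
4 is placed in row 2, which forces (2,2) = 6.
The 4 cells of cage g must have product 45, so (5,1) = 5.
Column 2 already has 5, leaving (5,2) = 1.
Completed grid: 6 4 1 2 5 3 / 1 6 2 4 3 5 / 4 2 5 3 6 1 / 2 3 4 5 1 6 / 5 1 3 6 2 4 / 3 5 6 1 4 2.

4 2 5 3 6 1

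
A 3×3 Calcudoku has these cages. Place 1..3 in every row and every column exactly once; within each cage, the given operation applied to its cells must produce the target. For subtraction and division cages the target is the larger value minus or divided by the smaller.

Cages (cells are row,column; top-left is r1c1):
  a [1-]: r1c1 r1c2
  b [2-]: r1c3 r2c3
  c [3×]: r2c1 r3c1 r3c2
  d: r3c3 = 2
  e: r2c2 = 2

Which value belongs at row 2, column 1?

1

Cage c needs product 3, so r2c1 = 1.
E is a freebie; hence r2c2 = 2.
1 is placed in row 2; hence r2c3 = 3.
Cage c has product 3, which forces r3c1 = 3.
Cage c needs product 3, so r3c2 = 1.
Cage d is given, which forces r3c3 = 2.
Column 1 now contains 3; hence r1c1 = 2.
Column 2 now contains 1, which forces r1c2 = 3.
Column 3 already has 3, so r1c3 = 1.
Filled in: 2 3 1 / 1 2 3 / 3 1 2.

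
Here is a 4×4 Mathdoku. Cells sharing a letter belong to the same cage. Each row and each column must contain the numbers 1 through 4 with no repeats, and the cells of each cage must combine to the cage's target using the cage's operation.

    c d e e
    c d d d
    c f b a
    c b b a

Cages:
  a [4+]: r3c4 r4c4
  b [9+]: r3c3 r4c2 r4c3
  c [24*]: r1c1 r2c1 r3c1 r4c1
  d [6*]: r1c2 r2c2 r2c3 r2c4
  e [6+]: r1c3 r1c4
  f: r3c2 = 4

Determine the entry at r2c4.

2

Cage d needs product 6; hence r1c2 = 1.
Cage f is given; hence r3c2 = 4.
The 3 cells of cage b must have sum 9, which forces r4c3 = 4.
Column 3 already has 4, which forces r1c3 = 2.
Cage e needs two cells with sum 6, so r1c4 = 4.
Column 3 now contains 2, so r3c3 = 3.
Row 3 now contains 3, leaving r3c4 = 1.
1 is placed in column 4, leaving r4c4 = 3.
Row 1 already has 4, which forces r1c1 = 3.
Cage c has product 24, so r2c1 = 4.
The 4 cells of cage d must have product 6, so r2c2 = 3.
Column 3 now contains 3, which forces r2c3 = 1.
3 is placed in column 4; hence r2c4 = 2.
Row 3 already has 1, so r3c1 = 2.
Cage c has product 24, which forces r4c1 = 1.
3 is placed in row 4, so r4c2 = 2.
Filled in: 3 1 2 4 / 4 3 1 2 / 2 4 3 1 / 1 2 4 3.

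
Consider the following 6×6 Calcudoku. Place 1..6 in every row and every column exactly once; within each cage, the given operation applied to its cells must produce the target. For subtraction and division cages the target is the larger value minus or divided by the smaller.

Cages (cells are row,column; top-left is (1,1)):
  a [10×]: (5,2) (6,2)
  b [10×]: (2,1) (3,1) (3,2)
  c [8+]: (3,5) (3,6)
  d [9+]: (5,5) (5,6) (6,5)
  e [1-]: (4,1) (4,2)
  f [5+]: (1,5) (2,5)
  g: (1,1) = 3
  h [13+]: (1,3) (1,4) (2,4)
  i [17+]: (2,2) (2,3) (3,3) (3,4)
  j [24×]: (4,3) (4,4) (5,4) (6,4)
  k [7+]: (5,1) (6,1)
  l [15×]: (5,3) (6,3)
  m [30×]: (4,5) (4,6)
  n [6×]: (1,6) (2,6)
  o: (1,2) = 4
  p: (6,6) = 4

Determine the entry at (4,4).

G is a freebie, so (1,1) = 3.
Cage o is given; hence (1,2) = 4.
Cage p is given, so (6,6) = 4.
In column 1, 4 can only go at (4,1), so (4,1) = 4.
Column 2 needs a 6, and only (2,2) is open for it.
Row 1 needs a 1, and only (1,5) is open for it.
Cage f needs two cells with sum 5; hence (2,5) = 4.
In row 5, 4 can only go at (5,4), so (5,4) = 4.
Row 3 needs a 4, and only (3,3) is open for it.
In row 2, 3 can only go at (2,6), so (2,6) = 3.
Cage n's pair has product 6; hence (1,6) = 2.
Column 6 now contains 2, leaving (5,6) = 1.
The 3 cells of cage h must have sum 13, leaving (2,4) = 2.
Cage i has sum 17, so (2,3) = 1.
Cage i needs sum 17, so (3,4) = 6.
Row 3 now contains 6; hence (3,6) = 5.
1 is placed in column 3, so (4,3) = 2.
Column 6 now contains 5, so (4,6) = 6.
Cage h needs sum 13, so (1,3) = 6.
Column 4 now contains 6, leaving (1,4) = 5.
1 is placed in row 2, which forces (2,1) = 5.
Cage c's pair has sum 8; hence (3,5) = 3.
6 is placed in row 4; hence (4,5) = 5.
Row 4 already has 5, so (4,2) = 3.
3 is placed in row 4, so (4,4) = 1.
The two cells of cage k must have sum 7, which forces (5,1) = 6.
Row 5 now contains 6; hence (5,5) = 2.
The two cells of cage k must have sum 7, which forces (6,1) = 1.
1 is placed in column 4, so (6,4) = 3.
Column 5 now contains 2; hence (6,5) = 6.
Column 1 already has 1, which forces (3,1) = 2.
Cage b has product 10; hence (3,2) = 1.
Row 5 already has 2, so (5,2) = 5.
Cage l's pair has product 15, so (5,3) = 3.
Cage a's pair has product 10; hence (6,2) = 2.
Row 6 already has 3; hence (6,3) = 5.
Filled in: 3 4 6 5 1 2 / 5 6 1 2 4 3 / 2 1 4 6 3 5 / 4 3 2 1 5 6 / 6 5 3 4 2 1 / 1 2 5 3 6 4.

1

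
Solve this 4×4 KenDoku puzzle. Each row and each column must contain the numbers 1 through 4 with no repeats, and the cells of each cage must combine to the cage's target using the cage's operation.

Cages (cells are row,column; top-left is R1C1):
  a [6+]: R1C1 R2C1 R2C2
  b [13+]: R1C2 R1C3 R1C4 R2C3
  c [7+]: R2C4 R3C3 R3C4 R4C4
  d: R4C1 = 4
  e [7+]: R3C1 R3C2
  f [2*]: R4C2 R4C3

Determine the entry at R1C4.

4

Cage b needs sum 13; hence R2C3 = 4.
The 4 cells of cage c must have sum 7, which forces R3C3 = 1.
Cage d is given, so R4C1 = 4.
Column 3 already has 1, leaving R4C3 = 2.
Column 3 already has 2, which forces R1C3 = 3.
4 is placed in column 1, which forces R3C1 = 3.
Cage e needs two cells with sum 7, which forces R3C2 = 4.
3 is placed in row 3, leaving R3C4 = 2.
2 is placed in row 4, which forces R4C2 = 1.
1 is placed in row 4, so R4C4 = 3.
Column 2 already has 4, leaving R1C2 = 2.
2 is placed in column 4, so R1C4 = 4.
The 3 cells of cage a must have sum 6, leaving R2C2 = 3.
Column 4 now contains 3; hence R2C4 = 1.
2 is placed in row 1, which forces R1C1 = 1.
Row 2 now contains 1, leaving R2C1 = 2.
Completed grid: 1 2 3 4 / 2 3 4 1 / 3 4 1 2 / 4 1 2 3.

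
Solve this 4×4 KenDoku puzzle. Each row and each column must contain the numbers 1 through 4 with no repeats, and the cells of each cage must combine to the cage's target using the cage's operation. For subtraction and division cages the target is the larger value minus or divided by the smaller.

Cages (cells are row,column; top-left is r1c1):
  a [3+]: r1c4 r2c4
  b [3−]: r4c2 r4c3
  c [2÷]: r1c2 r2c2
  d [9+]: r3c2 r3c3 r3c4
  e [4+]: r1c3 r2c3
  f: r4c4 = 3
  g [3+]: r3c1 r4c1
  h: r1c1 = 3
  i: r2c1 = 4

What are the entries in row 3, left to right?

H is a freebie, which forces r1c1 = 3.
3 is placed in row 1, so r1c3 = 1.
Row 1 already has 1, so r1c4 = 2.
Cage i is a single given cell, so r2c1 = 4.
Column 3 now contains 1, which forces r2c3 = 3.
Column 4 already has 2, which forces r2c4 = 1.
Column 3 now contains 1, which forces r4c3 = 4.
Cage f is a single given cell, so r4c4 = 3.
Row 1 now contains 2; hence r1c2 = 4.
Row 2 already has 1; hence r2c2 = 2.
Cage d needs sum 9, which forces r3c2 = 3.
4 is placed in column 3; hence r3c3 = 2.
3 is placed in column 4, so r3c4 = 4.
Row 4 already has 4, which forces r4c2 = 1.
Row 3 already has 2, leaving r3c1 = 1.
Row 4 already has 1, so r4c1 = 2.
The full grid is 3 4 1 2 / 4 2 3 1 / 1 3 2 4 / 2 1 4 3.

1 3 2 4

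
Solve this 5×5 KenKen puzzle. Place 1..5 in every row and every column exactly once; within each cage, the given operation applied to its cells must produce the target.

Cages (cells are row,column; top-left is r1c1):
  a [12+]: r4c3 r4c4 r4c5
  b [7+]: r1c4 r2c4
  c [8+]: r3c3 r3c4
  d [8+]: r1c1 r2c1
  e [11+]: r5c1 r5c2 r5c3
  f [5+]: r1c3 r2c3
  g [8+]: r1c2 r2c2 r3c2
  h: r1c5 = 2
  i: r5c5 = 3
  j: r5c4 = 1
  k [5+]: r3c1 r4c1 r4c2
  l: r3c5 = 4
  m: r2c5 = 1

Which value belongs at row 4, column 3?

3

H is a freebie, which forces r1c5 = 2.
Cage m is a single given cell, so r2c5 = 1.
L is a freebie, so r3c5 = 4.
Cage j is given, so r5c4 = 1.
Cage i is a single given cell, so r5c5 = 3.
Column 5 now contains 3, so r4c5 = 5.
The only place for 2 in row 4 is r4c2.
Cage k needs sum 5, which forces r3c1 = 2.
Cage k has sum 5, so r4c1 = 1.
The 3 cells of cage e must have sum 11, which forces r5c3 = 2.
Cage f's pair has sum 5, which forces r1c3 = 1.
2 is placed in column 3, leaving r2c3 = 4.
4 is placed in column 3, leaving r4c3 = 3.
Row 4 now contains 3, leaving r4c4 = 4.
Cage g needs sum 8, which forces r1c2 = 4.
Cage b needs two cells with sum 7; hence r1c4 = 5.
Row 2 already has 4, leaving r2c2 = 3.
The two cells of cage b must have sum 7; hence r2c4 = 2.
The 3 cells of cage g must have sum 8, leaving r3c2 = 1.
3 is placed in column 3; hence r3c3 = 5.
Cage c needs two cells with sum 8, so r3c4 = 3.
Column 2 now contains 4, leaving r5c2 = 5.
Row 1 already has 5, which forces r1c1 = 3.
Row 2 now contains 3, so r2c1 = 5.
5 is placed in row 5, leaving r5c1 = 4.
Filled in: 3 4 1 5 2 / 5 3 4 2 1 / 2 1 5 3 4 / 1 2 3 4 5 / 4 5 2 1 3.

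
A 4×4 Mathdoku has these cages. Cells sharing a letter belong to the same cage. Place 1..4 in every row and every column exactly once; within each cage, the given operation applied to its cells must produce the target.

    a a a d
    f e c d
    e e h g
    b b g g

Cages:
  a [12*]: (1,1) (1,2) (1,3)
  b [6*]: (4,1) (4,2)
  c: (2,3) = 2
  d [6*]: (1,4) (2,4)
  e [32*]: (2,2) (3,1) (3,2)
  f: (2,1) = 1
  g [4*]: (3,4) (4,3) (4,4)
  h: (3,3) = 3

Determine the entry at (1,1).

Cage f is given, which forces (2,1) = 1.
Cage e has product 32, which forces (2,2) = 4.
Cage c is a single given cell, leaving (2,3) = 2.
2 is placed in row 2, so (2,4) = 3.
Cage e has product 32, so (3,1) = 4.
Cage e has product 32, so (3,2) = 2.
Cage h is a single given cell, which forces (3,3) = 3.
2 is placed in row 3, which forces (3,4) = 1.
2 is placed in column 2, which forces (4,2) = 3.
Column 3 now contains 2, so (4,3) = 1.
Column 4 now contains 1; hence (4,4) = 4.
Column 1 now contains 4, which forces (1,1) = 3.
3 is placed in column 2, which forces (1,2) = 1.
Column 3 now contains 1, which forces (1,3) = 4.
Column 4 already has 3, which forces (1,4) = 2.
Row 4 already has 3; hence (4,1) = 2.
Filled in: 3 1 4 2 / 1 4 2 3 / 4 2 3 1 / 2 3 1 4.

3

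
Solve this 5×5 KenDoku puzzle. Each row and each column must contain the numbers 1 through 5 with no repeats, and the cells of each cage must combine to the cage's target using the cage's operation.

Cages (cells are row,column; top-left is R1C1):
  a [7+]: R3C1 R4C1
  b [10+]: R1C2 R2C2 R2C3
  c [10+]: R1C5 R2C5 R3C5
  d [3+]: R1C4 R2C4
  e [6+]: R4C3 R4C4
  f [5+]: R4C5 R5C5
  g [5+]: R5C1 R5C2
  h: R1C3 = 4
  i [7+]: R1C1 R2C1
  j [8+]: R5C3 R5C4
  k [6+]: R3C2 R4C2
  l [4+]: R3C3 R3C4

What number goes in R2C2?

Cage h is given, which forces R1C3 = 4.
In column 1, 1 can only go at R5C1, so R5C1 = 1.
The two cells of cage g must have sum 5; hence R5C2 = 4.
In row 5, 2 can only go at R5C5, so R5C5 = 2.
Column 5 now contains 2, leaving R4C5 = 3.
The only place for 2 in row 3 is R3C1.
Cage i needs two cells with sum 7, leaving R1C1 = 3.
Cage i's pair has sum 7, which forces R2C1 = 4.
The two cells of cage a must have sum 7, which forces R4C1 = 5.
Row 4 now contains 5; hence R4C2 = 1.
1 is placed in row 4, leaving R4C3 = 2.
1 is placed in row 4, which forces R4C4 = 4.
Column 2 now contains 1; hence R3C2 = 5.
Cage c has sum 10, leaving R3C5 = 4.
Column 2 now contains 5, which forces R1C2 = 2.
2 is placed in row 1, so R1C4 = 1.
1 is placed in row 1, leaving R1C5 = 5.
The 3 cells of cage b must have sum 10; hence R2C2 = 3.
The 3 cells of cage b must have sum 10, which forces R2C3 = 5.
Column 4 already has 1, which forces R2C4 = 2.
Column 5 now contains 5; hence R2C5 = 1.
Column 4 already has 1; hence R3C4 = 3.
Column 3 now contains 5, so R5C3 = 3.
3 is placed in column 4, leaving R5C4 = 5.
Row 3 now contains 3, so R3C3 = 1.
Filled in: 3 2 4 1 5 / 4 3 5 2 1 / 2 5 1 3 4 / 5 1 2 4 3 / 1 4 3 5 2.

3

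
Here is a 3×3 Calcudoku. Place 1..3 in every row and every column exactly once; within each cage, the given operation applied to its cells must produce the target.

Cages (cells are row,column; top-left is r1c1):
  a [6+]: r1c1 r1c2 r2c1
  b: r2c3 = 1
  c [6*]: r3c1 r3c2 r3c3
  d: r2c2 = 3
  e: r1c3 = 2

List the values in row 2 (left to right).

2 3 1

E is a freebie, leaving r1c3 = 2.
Cage d is given; hence r2c2 = 3.
B is a freebie, leaving r2c3 = 1.
Column 3 now contains 1; hence r3c3 = 3.
Cage a has sum 6, leaving r1c1 = 3.
Column 2 already has 3; hence r1c2 = 1.
Row 2 already has 1, leaving r2c1 = 2.
Column 1 already has 2, which forces r3c1 = 1.
1 is placed in column 2, leaving r3c2 = 2.
Completed grid: 3 1 2 / 2 3 1 / 1 2 3.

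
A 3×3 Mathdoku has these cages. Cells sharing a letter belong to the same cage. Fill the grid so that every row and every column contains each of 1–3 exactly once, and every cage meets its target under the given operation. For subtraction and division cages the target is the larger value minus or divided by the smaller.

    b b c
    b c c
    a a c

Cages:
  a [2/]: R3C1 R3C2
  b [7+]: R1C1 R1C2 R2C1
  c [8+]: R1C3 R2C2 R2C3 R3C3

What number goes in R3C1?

2

The 4 cells of cage c must have sum 8, so R2C2 = 2.
Column 2 now contains 2, which forces R3C2 = 1.
Cage b needs sum 7; hence R1C1 = 1.
Column 2 now contains 2, which forces R1C2 = 3.
3 is placed in row 1, so R1C3 = 2.
Row 2 already has 2, which forces R2C1 = 3.
Row 2 already has 3, so R2C3 = 1.
Row 3 already has 1; hence R3C1 = 2.
Column 3 now contains 2, which forces R3C3 = 3.
The full grid is 1 3 2 / 3 2 1 / 2 1 3.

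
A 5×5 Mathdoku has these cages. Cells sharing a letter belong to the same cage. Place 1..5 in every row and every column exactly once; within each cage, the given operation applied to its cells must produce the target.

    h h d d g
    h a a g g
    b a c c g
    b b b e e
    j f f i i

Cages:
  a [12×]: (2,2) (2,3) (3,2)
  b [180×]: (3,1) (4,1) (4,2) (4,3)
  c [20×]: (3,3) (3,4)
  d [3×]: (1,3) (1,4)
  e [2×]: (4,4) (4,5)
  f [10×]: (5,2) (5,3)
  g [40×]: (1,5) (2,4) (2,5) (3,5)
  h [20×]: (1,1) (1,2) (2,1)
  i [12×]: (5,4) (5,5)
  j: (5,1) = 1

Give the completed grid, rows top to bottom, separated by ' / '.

Cage b has product 180, so (3,1) = 3.
Cage j is a single given cell, which forces (5,1) = 1.
In column 1, 2 can only go at (2,1), so (2,1) = 2.
The 3 cells of cage h must have product 20, which forces (1,1) = 5.
Cage h has product 20; hence (1,2) = 2.
5 is placed in column 1, so (4,1) = 4.
Column 2 now contains 2, which forces (5,2) = 5.
5 is placed in row 5, which forces (5,3) = 2.
Cage g needs product 40, which forces (3,5) = 2.
5 is placed in column 2, which forces (4,2) = 3.
Cage b has product 180, leaving (4,3) = 5.
Column 5 now contains 2, which forces (4,5) = 1.
Column 5 already has 1, which forces (1,5) = 4.
Cage a needs product 12, leaving (2,3) = 3.
Cage g has product 40, which forces (2,4) = 1.
The 4 cells of cage g must have product 40, which forces (2,5) = 5.
Column 3 already has 5, so (3,3) = 4.
The two cells of cage c must have product 20, leaving (3,4) = 5.
1 is placed in row 4, so (4,4) = 2.
4 is placed in column 5, so (5,5) = 3.
Column 3 now contains 3, leaving (1,3) = 1.
Column 4 already has 1, so (1,4) = 3.
Row 2 already has 1, so (2,2) = 4.
4 is placed in row 3; hence (3,2) = 1.
3 is placed in row 5, which forces (5,4) = 4.

5 2 1 3 4 / 2 4 3 1 5 / 3 1 4 5 2 / 4 3 5 2 1 / 1 5 2 4 3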